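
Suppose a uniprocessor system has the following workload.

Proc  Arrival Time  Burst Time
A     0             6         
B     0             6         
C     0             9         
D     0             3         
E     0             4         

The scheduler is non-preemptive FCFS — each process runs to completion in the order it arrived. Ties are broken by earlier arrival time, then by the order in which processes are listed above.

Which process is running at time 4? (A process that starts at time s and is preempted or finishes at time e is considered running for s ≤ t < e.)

A

Gantt: | A 0-6 | B 6-12 | C 12-21 | D 21-24 | E 24-28 |
Completion: A=6  B=12  C=21  D=24  E=28
Turnaround (C−A): A=6  B=12  C=21  D=24  E=28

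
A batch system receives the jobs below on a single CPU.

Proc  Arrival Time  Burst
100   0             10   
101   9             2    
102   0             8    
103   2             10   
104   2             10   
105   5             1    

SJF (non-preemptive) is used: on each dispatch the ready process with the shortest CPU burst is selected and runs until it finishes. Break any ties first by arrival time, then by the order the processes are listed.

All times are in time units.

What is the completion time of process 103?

31

Gantt: | 102 0-8 | 105 8-9 | 101 9-11 | 100 11-21 | 103 21-31 | 104 31-41 |
Completion: 100=21  101=11  102=8  103=31  104=41  105=9
Turnaround (C−A): 100=21  101=2  102=8  103=29  104=39  105=4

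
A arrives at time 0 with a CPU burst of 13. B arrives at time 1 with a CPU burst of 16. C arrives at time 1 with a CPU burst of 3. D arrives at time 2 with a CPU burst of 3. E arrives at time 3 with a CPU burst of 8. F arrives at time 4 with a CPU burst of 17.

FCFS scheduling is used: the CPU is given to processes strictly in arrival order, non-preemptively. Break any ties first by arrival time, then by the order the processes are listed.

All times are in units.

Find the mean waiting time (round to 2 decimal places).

Gantt: | A 0-13 | B 13-29 | C 29-32 | D 32-35 | E 35-43 | F 43-60 |
Completion: A=13  B=29  C=32  D=35  E=43  F=60
Turnaround (C−A): A=13  B=28  C=31  D=33  E=40  F=56
Waiting times: A=0, B=12, C=28, D=30, E=32, F=39
Average waiting = (0+12+28+30+32+39) / 6 = 141/6 = 23.50

23.50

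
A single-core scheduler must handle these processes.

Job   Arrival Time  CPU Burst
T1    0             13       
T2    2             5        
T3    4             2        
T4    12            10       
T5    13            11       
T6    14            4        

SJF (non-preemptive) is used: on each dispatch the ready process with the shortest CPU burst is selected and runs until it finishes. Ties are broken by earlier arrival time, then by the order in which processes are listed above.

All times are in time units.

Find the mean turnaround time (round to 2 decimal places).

Schedule: | T1 0-13 | T3 13-15 | T6 15-19 | T2 19-24 | T4 24-34 | T5 34-45 |
Completion: T1=13  T2=24  T3=15  T4=34  T5=45  T6=19
Turnaround (C−A): T1=13  T2=22  T3=11  T4=22  T5=32  T6=5
Turnaround times: T1=13, T2=22, T3=11, T4=22, T5=32, T6=5
Average turnaround = (13+22+11+22+32+5) / 6 = 105/6 = 17.50

17.50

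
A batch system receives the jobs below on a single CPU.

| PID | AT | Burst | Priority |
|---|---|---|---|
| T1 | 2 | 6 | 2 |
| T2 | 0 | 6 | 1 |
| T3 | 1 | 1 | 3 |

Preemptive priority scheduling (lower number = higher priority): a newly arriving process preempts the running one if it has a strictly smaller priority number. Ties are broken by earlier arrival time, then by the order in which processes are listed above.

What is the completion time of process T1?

Schedule: | T2 0-6 | T1 6-12 | T3 12-13 |
Completion: T1=12  T2=6  T3=13
Turnaround (C−A): T1=10  T2=6  T3=12

12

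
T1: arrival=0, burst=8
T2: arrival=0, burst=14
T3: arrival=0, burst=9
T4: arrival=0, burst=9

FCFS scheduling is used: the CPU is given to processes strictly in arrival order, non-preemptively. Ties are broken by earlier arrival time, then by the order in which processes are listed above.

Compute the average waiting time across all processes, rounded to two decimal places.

15.25

Timeline: | T1 0-8 | T2 8-22 | T3 22-31 | T4 31-40 |
Completion: T1=8  T2=22  T3=31  T4=40
Turnaround (C−A): T1=8  T2=22  T3=31  T4=40
Waiting times: T1=0, T2=8, T3=22, T4=31
Average waiting = (0+8+22+31) / 4 = 61/4 = 15.25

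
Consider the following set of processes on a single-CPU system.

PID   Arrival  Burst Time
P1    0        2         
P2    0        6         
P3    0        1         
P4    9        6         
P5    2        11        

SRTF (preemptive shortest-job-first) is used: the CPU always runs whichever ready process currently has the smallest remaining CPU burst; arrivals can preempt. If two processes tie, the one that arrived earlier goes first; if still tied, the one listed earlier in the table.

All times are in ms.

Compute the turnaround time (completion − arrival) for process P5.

Schedule: | P3 0-1 | P1 1-3 | P2 3-9 | P4 9-15 | P5 15-26 |
Completion: P1=3  P2=9  P3=1  P4=15  P5=26
Turnaround(P5) = completion − arrival = 26 − 2 = 24

24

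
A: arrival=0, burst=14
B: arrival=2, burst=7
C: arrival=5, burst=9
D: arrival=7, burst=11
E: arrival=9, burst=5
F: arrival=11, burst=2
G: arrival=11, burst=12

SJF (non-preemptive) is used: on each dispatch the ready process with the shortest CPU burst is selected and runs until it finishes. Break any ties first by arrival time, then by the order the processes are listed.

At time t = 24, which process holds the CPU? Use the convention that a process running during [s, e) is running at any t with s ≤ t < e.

B

Schedule: | A 0-14 | F 14-16 | E 16-21 | B 21-28 | C 28-37 | D 37-48 | G 48-60 |
Completion: A=14  B=28  C=37  D=48  E=21  F=16  G=60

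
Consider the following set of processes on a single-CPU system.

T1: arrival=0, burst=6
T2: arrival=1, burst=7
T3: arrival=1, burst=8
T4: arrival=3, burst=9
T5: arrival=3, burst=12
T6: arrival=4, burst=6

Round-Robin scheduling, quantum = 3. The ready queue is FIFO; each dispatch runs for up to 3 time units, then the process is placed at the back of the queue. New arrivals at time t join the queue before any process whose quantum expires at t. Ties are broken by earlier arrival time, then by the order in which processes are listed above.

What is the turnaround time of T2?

36

Gantt: | T1 0-3 | T2 3-6 | T3 6-9 | T4 9-12 | T5 12-15 | T1 15-18 | T6 18-21 | T2 21-24 | T3 24-27 | T4 27-30 | T5 30-33 | T6 33-36 | T2 36-37 | T3 37-39 | T4 39-42 | T5 42-48 |
Completion: T1=18  T2=37  T3=39  T4=42  T5=48  T6=36
Turnaround (C−A): T1=18  T2=36  T3=38  T4=39  T5=45  T6=32
Turnaround(T2) = completion − arrival = 37 − 1 = 36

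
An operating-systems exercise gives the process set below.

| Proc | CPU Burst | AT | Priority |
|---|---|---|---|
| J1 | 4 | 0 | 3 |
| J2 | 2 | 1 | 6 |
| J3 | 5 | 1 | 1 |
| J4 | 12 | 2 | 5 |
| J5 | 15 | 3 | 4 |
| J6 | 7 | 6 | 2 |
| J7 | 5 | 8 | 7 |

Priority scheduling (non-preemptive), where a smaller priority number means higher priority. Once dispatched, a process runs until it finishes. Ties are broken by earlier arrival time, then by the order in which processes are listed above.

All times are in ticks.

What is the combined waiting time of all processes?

127

Schedule: | J1 0-4 | J3 4-9 | J6 9-16 | J5 16-31 | J4 31-43 | J2 43-45 | J7 45-50 |
Completion: J1=4  J2=45  J3=9  J4=43  J5=31  J6=16  J7=50
Turnaround (C−A): J1=4  J2=44  J3=8  J4=41  J5=28  J6=10  J7=42
Waiting = turnaround − burst: J1=0, J2=42, J3=3, J4=29, J5=13, J6=3, J7=37
Total waiting = 0 + 42 + 3 + 29 + 13 + 3 + 37 = 127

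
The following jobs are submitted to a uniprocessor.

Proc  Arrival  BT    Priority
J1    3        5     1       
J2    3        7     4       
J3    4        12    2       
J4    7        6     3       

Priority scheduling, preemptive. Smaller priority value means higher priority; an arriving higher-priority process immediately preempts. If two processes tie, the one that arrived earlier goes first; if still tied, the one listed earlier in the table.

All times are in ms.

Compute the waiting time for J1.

0

Gantt: | idle 0-3 | J1 3-8 | J3 8-20 | J4 20-26 | J2 26-33 |
Completion: J1=8  J2=33  J3=20  J4=26
Turnaround (C−A): J1=5  J2=30  J3=16  J4=19
Waiting(J1) = turnaround − burst = 5 − 5 = 0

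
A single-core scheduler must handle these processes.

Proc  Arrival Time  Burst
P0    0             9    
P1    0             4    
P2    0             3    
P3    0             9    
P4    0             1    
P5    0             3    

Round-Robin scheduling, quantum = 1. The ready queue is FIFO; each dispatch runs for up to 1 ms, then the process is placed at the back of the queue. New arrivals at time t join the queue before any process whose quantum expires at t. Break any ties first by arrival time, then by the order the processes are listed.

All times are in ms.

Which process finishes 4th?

P1

Schedule: | P0 0-1 | P1 1-2 | P2 2-3 | P3 3-4 | P4 4-5 | P5 5-6 | P0 6-7 | P1 7-8 | P2 8-9 | P3 9-10 | P5 10-11 | P0 11-12 | P1 12-13 | P2 13-14 | P3 14-15 | P5 15-16 | P0 16-17 | P1 17-18 | P3 18-19 | P0 19-20 | P3 20-21 | P0 21-22 | P3 22-23 | P0 23-24 | P3 24-25 | P0 25-26 | P3 26-27 | P0 27-28 | P3 28-29 |
Completion: P0=28  P1=18  P2=14  P3=29  P4=5  P5=16
Finish order: P4 → P2 → P5 → P1 → P0 → P3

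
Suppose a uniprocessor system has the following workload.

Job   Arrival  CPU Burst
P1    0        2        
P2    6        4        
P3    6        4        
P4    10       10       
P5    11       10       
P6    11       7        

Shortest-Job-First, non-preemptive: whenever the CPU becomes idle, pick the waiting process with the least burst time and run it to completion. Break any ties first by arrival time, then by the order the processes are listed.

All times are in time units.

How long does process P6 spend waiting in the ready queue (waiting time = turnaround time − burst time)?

3

Schedule: | P1 0-2 | idle 2-6 | P2 6-10 | P3 10-14 | P6 14-21 | P4 21-31 | P5 31-41 |
Completion: P1=2  P2=10  P3=14  P4=31  P5=41  P6=21
Turnaround (C−A): P1=2  P2=4  P3=8  P4=21  P5=30  P6=10
Waiting(P6) = turnaround − burst = 10 − 7 = 3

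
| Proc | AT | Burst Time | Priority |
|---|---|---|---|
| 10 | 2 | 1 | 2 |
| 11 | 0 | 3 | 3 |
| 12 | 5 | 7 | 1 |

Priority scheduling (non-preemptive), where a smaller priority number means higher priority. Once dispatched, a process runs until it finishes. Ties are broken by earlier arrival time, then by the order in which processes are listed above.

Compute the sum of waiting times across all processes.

1

Schedule: | 11 0-3 | 10 3-4 | idle 4-5 | 12 5-12 |
Completion: 10=4  11=3  12=12
Waiting = turnaround − burst: 10=1, 11=0, 12=0
Total waiting = 1 + 0 + 0 = 1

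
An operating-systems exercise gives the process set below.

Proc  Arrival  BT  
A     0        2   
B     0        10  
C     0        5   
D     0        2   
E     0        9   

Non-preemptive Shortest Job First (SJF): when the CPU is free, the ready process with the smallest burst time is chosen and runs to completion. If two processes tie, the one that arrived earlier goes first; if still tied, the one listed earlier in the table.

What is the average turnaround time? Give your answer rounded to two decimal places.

12.20

Schedule: | A 0-2 | D 2-4 | C 4-9 | E 9-18 | B 18-28 |
Completion: A=2  B=28  C=9  D=4  E=18
Turnaround (C−A): A=2  B=28  C=9  D=4  E=18
Turnaround times: A=2, B=28, C=9, D=4, E=18
Average turnaround = (2+28+9+4+18) / 5 = 61/5 = 12.20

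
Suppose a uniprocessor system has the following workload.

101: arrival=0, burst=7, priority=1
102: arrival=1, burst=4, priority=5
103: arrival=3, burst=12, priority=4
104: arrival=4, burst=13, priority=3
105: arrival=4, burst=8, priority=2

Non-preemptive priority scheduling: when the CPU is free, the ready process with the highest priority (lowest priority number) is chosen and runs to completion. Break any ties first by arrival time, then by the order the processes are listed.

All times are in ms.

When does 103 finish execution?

Schedule: | 101 0-7 | 105 7-15 | 104 15-28 | 103 28-40 | 102 40-44 |
Completion: 101=7  102=44  103=40  104=28  105=15
Turnaround (C−A): 101=7  102=43  103=37  104=24  105=11

40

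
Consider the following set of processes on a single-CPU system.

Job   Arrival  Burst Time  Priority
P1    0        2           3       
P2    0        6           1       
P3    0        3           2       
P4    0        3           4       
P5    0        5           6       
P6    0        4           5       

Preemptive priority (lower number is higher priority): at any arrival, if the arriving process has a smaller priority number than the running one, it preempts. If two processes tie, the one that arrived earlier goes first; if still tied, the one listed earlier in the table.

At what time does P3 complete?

Schedule: | P2 0-6 | P3 6-9 | P1 9-11 | P4 11-14 | P6 14-18 | P5 18-23 |
Completion: P1=11  P2=6  P3=9  P4=14  P5=23  P6=18

9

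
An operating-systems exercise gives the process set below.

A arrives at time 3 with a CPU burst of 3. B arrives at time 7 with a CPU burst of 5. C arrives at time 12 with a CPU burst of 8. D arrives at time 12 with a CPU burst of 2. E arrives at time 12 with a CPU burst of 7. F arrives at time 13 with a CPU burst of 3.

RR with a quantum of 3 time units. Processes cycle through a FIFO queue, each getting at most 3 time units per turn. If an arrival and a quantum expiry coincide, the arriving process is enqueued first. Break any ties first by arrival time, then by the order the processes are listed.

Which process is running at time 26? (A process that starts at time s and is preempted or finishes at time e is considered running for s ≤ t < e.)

Schedule: | idle 0-3 | A 3-6 | idle 6-7 | B 7-12 | C 12-15 | D 15-17 | E 17-20 | F 20-23 | C 23-26 | E 26-29 | C 29-31 | E 31-32 |
Completion: A=6  B=12  C=31  D=17  E=32  F=23
Turnaround (C−A): A=3  B=5  C=19  D=5  E=20  F=10

E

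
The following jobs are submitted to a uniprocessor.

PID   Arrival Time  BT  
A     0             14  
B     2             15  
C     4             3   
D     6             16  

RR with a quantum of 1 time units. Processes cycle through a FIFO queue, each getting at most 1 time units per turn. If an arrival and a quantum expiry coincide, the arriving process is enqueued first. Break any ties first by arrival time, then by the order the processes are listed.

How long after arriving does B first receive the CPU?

0

Schedule: | A 0-2 | B 2-3 | A 3-4 | B 4-5 | C 5-6 | A 6-7 | B 7-8 | D 8-9 | C 9-10 | A 10-11 | B 11-12 | D 12-13 | C 13-14 | A 14-15 | B 15-16 | D 16-17 | A 17-18 | B 18-19 | D 19-20 | A 20-21 | B 21-22 | D 22-23 | A 23-24 | B 24-25 | D 25-26 | A 26-27 | B 27-28 | D 28-29 | A 29-30 | B 30-31 | D 31-32 | A 32-33 | B 33-34 | D 34-35 | A 35-36 | B 36-37 | D 37-38 | A 38-39 | B 39-40 | D 40-41 | B 41-42 | D 42-43 | B 43-44 | D 44-48 |
Completion: A=39  B=44  C=14  D=48
Turnaround (C−A): A=39  B=42  C=10  D=42
Response(B) = first start − arrival = 2 − 2 = 0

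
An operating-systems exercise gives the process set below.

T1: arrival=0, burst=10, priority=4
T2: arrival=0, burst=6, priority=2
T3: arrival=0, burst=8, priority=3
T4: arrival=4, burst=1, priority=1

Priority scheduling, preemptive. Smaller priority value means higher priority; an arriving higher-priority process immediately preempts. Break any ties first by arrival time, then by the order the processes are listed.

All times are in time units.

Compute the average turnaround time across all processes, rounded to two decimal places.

Schedule: | T2 0-4 | T4 4-5 | T2 5-7 | T3 7-15 | T1 15-25 |
Completion: T1=25  T2=7  T3=15  T4=5
Turnaround times: T1=25, T2=7, T3=15, T4=1
Average turnaround = (25+7+15+1) / 4 = 48/4 = 12.00

12.00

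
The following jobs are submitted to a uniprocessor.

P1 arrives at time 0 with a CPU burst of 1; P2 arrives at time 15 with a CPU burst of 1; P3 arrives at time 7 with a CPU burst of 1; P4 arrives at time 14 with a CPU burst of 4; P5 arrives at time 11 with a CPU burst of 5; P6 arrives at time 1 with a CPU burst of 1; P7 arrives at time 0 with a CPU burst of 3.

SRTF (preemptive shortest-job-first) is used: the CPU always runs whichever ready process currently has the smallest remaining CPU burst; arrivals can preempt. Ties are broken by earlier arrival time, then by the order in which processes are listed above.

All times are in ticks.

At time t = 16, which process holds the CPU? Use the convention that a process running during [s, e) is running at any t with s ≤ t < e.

Schedule: | P1 0-1 | P6 1-2 | P7 2-5 | idle 5-7 | P3 7-8 | idle 8-11 | P5 11-16 | P2 16-17 | P4 17-21 |
Completion: P1=1  P2=17  P3=8  P4=21  P5=16  P6=2  P7=5
Turnaround (C−A): P1=1  P2=2  P3=1  P4=7  P5=5  P6=1  P7=5

P2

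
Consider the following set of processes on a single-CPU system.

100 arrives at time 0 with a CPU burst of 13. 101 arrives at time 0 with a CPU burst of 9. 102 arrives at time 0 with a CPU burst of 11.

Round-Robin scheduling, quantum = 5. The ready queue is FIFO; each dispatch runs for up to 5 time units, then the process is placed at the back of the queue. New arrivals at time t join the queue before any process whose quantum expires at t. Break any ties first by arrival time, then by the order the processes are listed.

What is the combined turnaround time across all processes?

89

Gantt: | 100 0-5 | 101 5-10 | 102 10-15 | 100 15-20 | 101 20-24 | 102 24-29 | 100 29-32 | 102 32-33 |
Completion: 100=32  101=24  102=33
Turnaround = completion − arrival: 100=32, 101=24, 102=33
Total turnaround = 32 + 24 + 33 = 89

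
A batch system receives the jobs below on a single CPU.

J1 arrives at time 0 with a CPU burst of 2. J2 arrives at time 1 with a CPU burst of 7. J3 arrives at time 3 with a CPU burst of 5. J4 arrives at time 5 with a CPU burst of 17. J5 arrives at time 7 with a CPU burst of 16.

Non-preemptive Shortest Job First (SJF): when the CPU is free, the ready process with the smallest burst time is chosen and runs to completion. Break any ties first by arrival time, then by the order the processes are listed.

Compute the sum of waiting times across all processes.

39

Gantt: | J1 0-2 | J2 2-9 | J3 9-14 | J5 14-30 | J4 30-47 |
Completion: J1=2  J2=9  J3=14  J4=47  J5=30
Waiting = turnaround − burst: J1=0, J2=1, J3=6, J4=25, J5=7
Total waiting = 0 + 1 + 6 + 25 + 7 = 39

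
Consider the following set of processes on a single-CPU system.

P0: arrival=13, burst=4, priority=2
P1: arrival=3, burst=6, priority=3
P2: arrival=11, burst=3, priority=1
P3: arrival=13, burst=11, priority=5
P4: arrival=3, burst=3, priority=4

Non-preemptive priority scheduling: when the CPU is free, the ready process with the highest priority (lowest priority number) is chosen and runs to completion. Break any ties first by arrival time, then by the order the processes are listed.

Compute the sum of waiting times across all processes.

15

Timeline: | idle 0-3 | P1 3-9 | P4 9-12 | P2 12-15 | P0 15-19 | P3 19-30 |
Completion: P0=19  P1=9  P2=15  P3=30  P4=12
Waiting = turnaround − burst: P0=2, P1=0, P2=1, P3=6, P4=6
Total waiting = 2 + 0 + 1 + 6 + 6 = 15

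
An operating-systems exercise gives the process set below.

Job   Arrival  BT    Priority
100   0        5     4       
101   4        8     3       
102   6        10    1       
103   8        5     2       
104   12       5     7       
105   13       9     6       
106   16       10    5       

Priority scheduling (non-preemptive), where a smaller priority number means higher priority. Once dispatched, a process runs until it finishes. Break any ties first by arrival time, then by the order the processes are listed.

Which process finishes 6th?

105

Schedule: | 100 0-5 | 101 5-13 | 102 13-23 | 103 23-28 | 106 28-38 | 105 38-47 | 104 47-52 |
Completion: 100=5  101=13  102=23  103=28  104=52  105=47  106=38
Finish order: 100 → 101 → 102 → 103 → 106 → 105 → 104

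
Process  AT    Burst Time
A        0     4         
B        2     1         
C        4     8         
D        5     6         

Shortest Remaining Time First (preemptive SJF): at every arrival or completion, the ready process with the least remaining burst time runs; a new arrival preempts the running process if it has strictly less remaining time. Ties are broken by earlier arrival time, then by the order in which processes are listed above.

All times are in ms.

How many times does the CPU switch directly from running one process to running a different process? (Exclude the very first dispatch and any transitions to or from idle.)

Timeline: | A 0-2 | B 2-3 | A 3-5 | D 5-11 | C 11-19 |
Completion: A=5  B=3  C=19  D=11

4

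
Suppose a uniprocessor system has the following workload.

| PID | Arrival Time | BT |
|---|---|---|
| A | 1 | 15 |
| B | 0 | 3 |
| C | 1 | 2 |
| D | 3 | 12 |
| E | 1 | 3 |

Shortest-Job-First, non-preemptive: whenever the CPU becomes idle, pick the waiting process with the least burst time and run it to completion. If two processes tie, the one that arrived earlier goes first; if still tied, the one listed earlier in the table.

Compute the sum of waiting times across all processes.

Gantt: | B 0-3 | C 3-5 | E 5-8 | D 8-20 | A 20-35 |
Completion: A=35  B=3  C=5  D=20  E=8
Turnaround (C−A): A=34  B=3  C=4  D=17  E=7
Waiting = turnaround − burst: A=19, B=0, C=2, D=5, E=4
Total waiting = 19 + 0 + 2 + 5 + 4 = 30

30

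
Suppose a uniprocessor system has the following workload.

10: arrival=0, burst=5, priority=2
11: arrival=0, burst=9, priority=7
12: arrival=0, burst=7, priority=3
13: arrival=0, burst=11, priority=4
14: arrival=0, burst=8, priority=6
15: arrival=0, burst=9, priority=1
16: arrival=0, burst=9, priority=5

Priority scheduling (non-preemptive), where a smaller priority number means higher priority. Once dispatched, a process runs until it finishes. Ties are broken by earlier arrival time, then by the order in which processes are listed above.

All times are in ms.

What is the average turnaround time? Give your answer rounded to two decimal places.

Timeline: | 15 0-9 | 10 9-14 | 12 14-21 | 13 21-32 | 16 32-41 | 14 41-49 | 11 49-58 |
Completion: 10=14  11=58  12=21  13=32  14=49  15=9  16=41
Turnaround times: 10=14, 11=58, 12=21, 13=32, 14=49, 15=9, 16=41
Average turnaround = (14+58+21+32+49+9+41) / 7 = 224/7 = 32.00

32.00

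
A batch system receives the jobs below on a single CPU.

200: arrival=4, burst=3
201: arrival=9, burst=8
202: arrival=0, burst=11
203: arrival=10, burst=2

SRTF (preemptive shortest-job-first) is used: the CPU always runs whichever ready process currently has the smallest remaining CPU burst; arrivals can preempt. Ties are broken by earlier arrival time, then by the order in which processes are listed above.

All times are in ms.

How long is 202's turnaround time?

16

Schedule: | 202 0-4 | 200 4-7 | 202 7-10 | 203 10-12 | 202 12-16 | 201 16-24 |
Completion: 200=7  201=24  202=16  203=12
Turnaround (C−A): 200=3  201=15  202=16  203=2
Turnaround(202) = completion − arrival = 16 − 0 = 16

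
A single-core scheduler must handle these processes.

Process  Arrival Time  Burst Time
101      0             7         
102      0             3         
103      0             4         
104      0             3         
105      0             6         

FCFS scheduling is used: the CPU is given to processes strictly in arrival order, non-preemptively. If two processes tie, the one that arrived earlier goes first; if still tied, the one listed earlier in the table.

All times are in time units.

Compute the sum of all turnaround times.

Gantt: | 101 0-7 | 102 7-10 | 103 10-14 | 104 14-17 | 105 17-23 |
Completion: 101=7  102=10  103=14  104=17  105=23
Turnaround (C−A): 101=7  102=10  103=14  104=17  105=23
Turnaround = completion − arrival: 101=7, 102=10, 103=14, 104=17, 105=23
Total turnaround = 7 + 10 + 14 + 17 + 23 = 71

71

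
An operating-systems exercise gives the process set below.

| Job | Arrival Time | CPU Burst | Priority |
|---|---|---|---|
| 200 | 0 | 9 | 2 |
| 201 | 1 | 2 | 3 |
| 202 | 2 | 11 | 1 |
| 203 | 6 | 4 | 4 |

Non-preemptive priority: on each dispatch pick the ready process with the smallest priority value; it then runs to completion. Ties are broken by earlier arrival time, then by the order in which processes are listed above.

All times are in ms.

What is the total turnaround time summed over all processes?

68

Timeline: | 200 0-9 | 202 9-20 | 201 20-22 | 203 22-26 |
Completion: 200=9  201=22  202=20  203=26
Turnaround = completion − arrival: 200=9, 201=21, 202=18, 203=20
Total turnaround = 9 + 21 + 18 + 20 = 68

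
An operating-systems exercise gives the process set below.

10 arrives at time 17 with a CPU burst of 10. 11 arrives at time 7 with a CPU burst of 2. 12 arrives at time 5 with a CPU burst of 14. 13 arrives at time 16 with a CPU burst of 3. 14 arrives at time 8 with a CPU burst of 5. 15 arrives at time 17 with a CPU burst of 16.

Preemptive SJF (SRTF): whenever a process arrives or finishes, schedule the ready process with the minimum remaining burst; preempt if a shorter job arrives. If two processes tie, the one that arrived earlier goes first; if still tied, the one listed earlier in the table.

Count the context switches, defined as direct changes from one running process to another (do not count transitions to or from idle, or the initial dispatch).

7

Schedule: | idle 0-5 | 12 5-7 | 11 7-9 | 14 9-14 | 12 14-16 | 13 16-19 | 12 19-29 | 10 29-39 | 15 39-55 |
Completion: 10=39  11=9  12=29  13=19  14=14  15=55
Turnaround (C−A): 10=22  11=2  12=24  13=3  14=6  15=38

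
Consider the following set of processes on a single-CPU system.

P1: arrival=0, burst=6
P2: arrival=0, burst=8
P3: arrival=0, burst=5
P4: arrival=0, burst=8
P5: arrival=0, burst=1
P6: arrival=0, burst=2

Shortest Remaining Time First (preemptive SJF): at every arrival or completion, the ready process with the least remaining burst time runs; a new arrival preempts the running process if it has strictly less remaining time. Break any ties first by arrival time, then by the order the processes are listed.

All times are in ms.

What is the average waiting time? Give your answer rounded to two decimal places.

Gantt: | P5 0-1 | P6 1-3 | P3 3-8 | P1 8-14 | P2 14-22 | P4 22-30 |
Completion: P1=14  P2=22  P3=8  P4=30  P5=1  P6=3
Turnaround (C−A): P1=14  P2=22  P3=8  P4=30  P5=1  P6=3
Waiting times: P1=8, P2=14, P3=3, P4=22, P5=0, P6=1
Average waiting = (8+14+3+22+0+1) / 6 = 48/6 = 8.00

8.00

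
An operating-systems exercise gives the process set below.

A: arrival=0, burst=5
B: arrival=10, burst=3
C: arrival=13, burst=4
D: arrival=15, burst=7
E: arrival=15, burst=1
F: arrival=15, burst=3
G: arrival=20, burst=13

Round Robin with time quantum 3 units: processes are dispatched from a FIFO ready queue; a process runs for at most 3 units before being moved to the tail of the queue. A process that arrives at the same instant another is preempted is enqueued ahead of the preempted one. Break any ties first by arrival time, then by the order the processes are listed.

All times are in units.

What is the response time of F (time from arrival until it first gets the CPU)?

Schedule: | A 0-5 | idle 5-10 | B 10-13 | C 13-16 | D 16-19 | E 19-20 | F 20-23 | C 23-24 | D 24-27 | G 27-30 | D 30-31 | G 31-41 |
Completion: A=5  B=13  C=24  D=31  E=20  F=23  G=41
Turnaround (C−A): A=5  B=3  C=11  D=16  E=5  F=8  G=21
Response(F) = first start − arrival = 20 − 15 = 5

5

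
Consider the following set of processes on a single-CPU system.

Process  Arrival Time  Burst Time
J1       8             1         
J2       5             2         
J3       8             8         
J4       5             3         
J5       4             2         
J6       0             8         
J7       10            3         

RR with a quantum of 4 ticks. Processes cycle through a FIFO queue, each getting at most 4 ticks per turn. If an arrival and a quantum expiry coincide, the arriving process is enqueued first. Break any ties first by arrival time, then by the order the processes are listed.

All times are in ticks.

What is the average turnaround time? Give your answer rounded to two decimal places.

Schedule: | J6 0-4 | J5 4-6 | J6 6-10 | J2 10-12 | J4 12-15 | J1 15-16 | J3 16-20 | J7 20-23 | J3 23-27 |
Completion: J1=16  J2=12  J3=27  J4=15  J5=6  J6=10  J7=23
Turnaround (C−A): J1=8  J2=7  J3=19  J4=10  J5=2  J6=10  J7=13
Turnaround times: J1=8, J2=7, J3=19, J4=10, J5=2, J6=10, J7=13
Average turnaround = (8+7+19+10+2+10+13) / 7 = 69/7 = 9.86

9.86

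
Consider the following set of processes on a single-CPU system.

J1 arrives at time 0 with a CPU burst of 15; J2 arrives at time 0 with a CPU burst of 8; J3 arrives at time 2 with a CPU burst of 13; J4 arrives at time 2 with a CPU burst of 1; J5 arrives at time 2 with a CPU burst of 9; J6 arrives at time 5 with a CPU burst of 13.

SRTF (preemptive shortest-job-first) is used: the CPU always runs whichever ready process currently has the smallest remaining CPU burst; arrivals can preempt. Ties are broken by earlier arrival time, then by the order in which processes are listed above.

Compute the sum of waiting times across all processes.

94

Timeline: | J2 0-2 | J4 2-3 | J2 3-9 | J5 9-18 | J3 18-31 | J6 31-44 | J1 44-59 |
Completion: J1=59  J2=9  J3=31  J4=3  J5=18  J6=44
Waiting = turnaround − burst: J1=44, J2=1, J3=16, J4=0, J5=7, J6=26
Total waiting = 44 + 1 + 16 + 0 + 7 + 26 = 94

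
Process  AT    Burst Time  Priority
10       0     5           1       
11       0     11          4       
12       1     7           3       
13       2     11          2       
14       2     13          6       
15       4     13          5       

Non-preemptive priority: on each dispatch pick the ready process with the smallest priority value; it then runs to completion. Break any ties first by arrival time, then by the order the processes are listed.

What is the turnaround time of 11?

34

Gantt: | 10 0-5 | 13 5-16 | 12 16-23 | 11 23-34 | 15 34-47 | 14 47-60 |
Completion: 10=5  11=34  12=23  13=16  14=60  15=47
Turnaround(11) = completion − arrival = 34 − 0 = 34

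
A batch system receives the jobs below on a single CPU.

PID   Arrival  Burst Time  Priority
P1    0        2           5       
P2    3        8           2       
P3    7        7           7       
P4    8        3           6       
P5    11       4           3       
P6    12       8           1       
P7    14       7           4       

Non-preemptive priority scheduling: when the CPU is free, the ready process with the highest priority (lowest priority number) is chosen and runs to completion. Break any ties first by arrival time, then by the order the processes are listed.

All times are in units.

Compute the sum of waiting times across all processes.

Schedule: | P1 0-2 | idle 2-3 | P2 3-11 | P5 11-15 | P6 15-23 | P7 23-30 | P4 30-33 | P3 33-40 |
Completion: P1=2  P2=11  P3=40  P4=33  P5=15  P6=23  P7=30
Turnaround (C−A): P1=2  P2=8  P3=33  P4=25  P5=4  P6=11  P7=16
Waiting = turnaround − burst: P1=0, P2=0, P3=26, P4=22, P5=0, P6=3, P7=9
Total waiting = 0 + 0 + 26 + 22 + 0 + 3 + 9 = 60

60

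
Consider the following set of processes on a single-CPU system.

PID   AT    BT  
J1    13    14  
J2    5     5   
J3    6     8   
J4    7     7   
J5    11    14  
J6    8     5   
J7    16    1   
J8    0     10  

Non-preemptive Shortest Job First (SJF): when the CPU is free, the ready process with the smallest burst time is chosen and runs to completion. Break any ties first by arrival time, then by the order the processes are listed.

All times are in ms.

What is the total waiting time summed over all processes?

Schedule: | J8 0-10 | J2 10-15 | J6 15-20 | J7 20-21 | J4 21-28 | J3 28-36 | J5 36-50 | J1 50-64 |
Completion: J1=64  J2=15  J3=36  J4=28  J5=50  J6=20  J7=21  J8=10
Turnaround (C−A): J1=51  J2=10  J3=30  J4=21  J5=39  J6=12  J7=5  J8=10
Waiting = turnaround − burst: J1=37, J2=5, J3=22, J4=14, J5=25, J6=7, J7=4, J8=0
Total waiting = 37 + 5 + 22 + 14 + 25 + 7 + 4 + 0 = 114

114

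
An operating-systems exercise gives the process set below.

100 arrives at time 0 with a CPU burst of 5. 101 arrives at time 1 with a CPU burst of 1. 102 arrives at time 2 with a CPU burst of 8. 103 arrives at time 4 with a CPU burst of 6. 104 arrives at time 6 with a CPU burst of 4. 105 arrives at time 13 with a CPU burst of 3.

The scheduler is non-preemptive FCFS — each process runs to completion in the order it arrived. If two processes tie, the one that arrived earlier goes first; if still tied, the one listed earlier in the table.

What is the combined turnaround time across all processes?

70

Schedule: | 100 0-5 | 101 5-6 | 102 6-14 | 103 14-20 | 104 20-24 | 105 24-27 |
Completion: 100=5  101=6  102=14  103=20  104=24  105=27
Turnaround (C−A): 100=5  101=5  102=12  103=16  104=18  105=14
Turnaround = completion − arrival: 100=5, 101=5, 102=12, 103=16, 104=18, 105=14
Total turnaround = 5 + 5 + 12 + 16 + 18 + 14 = 70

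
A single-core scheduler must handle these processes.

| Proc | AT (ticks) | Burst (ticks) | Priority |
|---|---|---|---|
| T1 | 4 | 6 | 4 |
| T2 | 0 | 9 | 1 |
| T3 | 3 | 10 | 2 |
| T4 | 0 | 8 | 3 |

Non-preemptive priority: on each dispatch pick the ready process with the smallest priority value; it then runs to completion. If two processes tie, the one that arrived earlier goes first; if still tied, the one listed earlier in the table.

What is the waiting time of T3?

Schedule: | T2 0-9 | T3 9-19 | T4 19-27 | T1 27-33 |
Completion: T1=33  T2=9  T3=19  T4=27
Turnaround (C−A): T1=29  T2=9  T3=16  T4=27
Waiting(T3) = turnaround − burst = 16 − 10 = 6

6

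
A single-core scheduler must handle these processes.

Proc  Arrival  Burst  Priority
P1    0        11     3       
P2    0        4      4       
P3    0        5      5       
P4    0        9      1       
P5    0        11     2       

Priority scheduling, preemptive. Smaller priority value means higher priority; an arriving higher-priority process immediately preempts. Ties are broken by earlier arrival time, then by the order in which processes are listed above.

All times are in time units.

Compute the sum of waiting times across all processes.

Timeline: | P4 0-9 | P5 9-20 | P1 20-31 | P2 31-35 | P3 35-40 |
Completion: P1=31  P2=35  P3=40  P4=9  P5=20
Waiting = turnaround − burst: P1=20, P2=31, P3=35, P4=0, P5=9
Total waiting = 20 + 31 + 35 + 0 + 9 = 95

95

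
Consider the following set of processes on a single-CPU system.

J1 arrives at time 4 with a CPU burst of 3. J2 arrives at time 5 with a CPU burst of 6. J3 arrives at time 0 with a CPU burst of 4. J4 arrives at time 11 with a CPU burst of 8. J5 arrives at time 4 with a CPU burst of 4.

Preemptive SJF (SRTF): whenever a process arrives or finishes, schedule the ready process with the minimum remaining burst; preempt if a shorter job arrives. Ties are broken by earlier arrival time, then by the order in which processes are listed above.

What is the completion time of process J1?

7

Gantt: | J3 0-4 | J1 4-7 | J5 7-11 | J2 11-17 | J4 17-25 |
Completion: J1=7  J2=17  J3=4  J4=25  J5=11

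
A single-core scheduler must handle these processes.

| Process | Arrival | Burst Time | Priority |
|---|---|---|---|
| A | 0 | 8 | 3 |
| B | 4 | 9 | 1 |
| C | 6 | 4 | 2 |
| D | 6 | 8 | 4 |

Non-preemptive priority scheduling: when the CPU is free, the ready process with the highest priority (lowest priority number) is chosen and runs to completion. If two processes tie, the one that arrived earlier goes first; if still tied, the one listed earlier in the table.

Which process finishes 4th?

D

Timeline: | A 0-8 | B 8-17 | C 17-21 | D 21-29 |
Completion: A=8  B=17  C=21  D=29
Finish order: A → B → C → D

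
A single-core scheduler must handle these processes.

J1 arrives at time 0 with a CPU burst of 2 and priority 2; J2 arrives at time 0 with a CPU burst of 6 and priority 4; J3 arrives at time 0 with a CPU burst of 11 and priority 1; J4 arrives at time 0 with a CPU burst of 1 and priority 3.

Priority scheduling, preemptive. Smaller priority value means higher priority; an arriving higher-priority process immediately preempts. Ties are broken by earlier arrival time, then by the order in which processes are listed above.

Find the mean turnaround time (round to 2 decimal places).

14.50

Gantt: | J3 0-11 | J1 11-13 | J4 13-14 | J2 14-20 |
Completion: J1=13  J2=20  J3=11  J4=14
Turnaround times: J1=13, J2=20, J3=11, J4=14
Average turnaround = (13+20+11+14) / 4 = 58/4 = 14.50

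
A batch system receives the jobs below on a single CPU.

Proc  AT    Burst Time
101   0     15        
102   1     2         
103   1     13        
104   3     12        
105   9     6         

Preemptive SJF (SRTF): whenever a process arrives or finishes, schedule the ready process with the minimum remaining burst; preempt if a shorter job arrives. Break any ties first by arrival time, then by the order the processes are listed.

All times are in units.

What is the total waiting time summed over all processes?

Timeline: | 101 0-1 | 102 1-3 | 104 3-15 | 105 15-21 | 103 21-34 | 101 34-48 |
Completion: 101=48  102=3  103=34  104=15  105=21
Turnaround (C−A): 101=48  102=2  103=33  104=12  105=12
Waiting = turnaround − burst: 101=33, 102=0, 103=20, 104=0, 105=6
Total waiting = 33 + 0 + 20 + 0 + 6 = 59

59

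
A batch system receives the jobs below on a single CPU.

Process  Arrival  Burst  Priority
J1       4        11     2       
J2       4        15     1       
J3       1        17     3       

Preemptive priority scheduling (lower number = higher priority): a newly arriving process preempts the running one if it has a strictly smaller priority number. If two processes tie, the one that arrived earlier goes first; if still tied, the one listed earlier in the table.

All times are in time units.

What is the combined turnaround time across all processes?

Timeline: | idle 0-1 | J3 1-4 | J2 4-19 | J1 19-30 | J3 30-44 |
Completion: J1=30  J2=19  J3=44
Turnaround (C−A): J1=26  J2=15  J3=43
Turnaround = completion − arrival: J1=26, J2=15, J3=43
Total turnaround = 26 + 15 + 43 = 84

84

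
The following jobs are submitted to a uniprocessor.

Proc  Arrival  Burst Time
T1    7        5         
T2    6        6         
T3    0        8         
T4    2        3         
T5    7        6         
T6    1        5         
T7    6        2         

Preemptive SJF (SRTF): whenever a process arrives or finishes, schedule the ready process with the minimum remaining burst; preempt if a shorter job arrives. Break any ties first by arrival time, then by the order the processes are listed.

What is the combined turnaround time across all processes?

96

Gantt: | T3 0-1 | T6 1-2 | T4 2-5 | T6 5-6 | T7 6-8 | T6 8-11 | T1 11-16 | T2 16-22 | T5 22-28 | T3 28-35 |
Completion: T1=16  T2=22  T3=35  T4=5  T5=28  T6=11  T7=8
Turnaround (C−A): T1=9  T2=16  T3=35  T4=3  T5=21  T6=10  T7=2
Turnaround = completion − arrival: T1=9, T2=16, T3=35, T4=3, T5=21, T6=10, T7=2
Total turnaround = 9 + 16 + 35 + 3 + 21 + 10 + 2 = 96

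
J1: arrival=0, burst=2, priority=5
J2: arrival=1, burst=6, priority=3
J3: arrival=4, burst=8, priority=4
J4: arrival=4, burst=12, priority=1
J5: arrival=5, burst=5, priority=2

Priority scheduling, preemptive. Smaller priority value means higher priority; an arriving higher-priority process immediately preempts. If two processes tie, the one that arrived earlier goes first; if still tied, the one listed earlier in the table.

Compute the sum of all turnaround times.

112

Gantt: | J1 0-1 | J2 1-4 | J4 4-16 | J5 16-21 | J2 21-24 | J3 24-32 | J1 32-33 |
Completion: J1=33  J2=24  J3=32  J4=16  J5=21
Turnaround (C−A): J1=33  J2=23  J3=28  J4=12  J5=16
Turnaround = completion − arrival: J1=33, J2=23, J3=28, J4=12, J5=16
Total turnaround = 33 + 23 + 28 + 12 + 16 = 112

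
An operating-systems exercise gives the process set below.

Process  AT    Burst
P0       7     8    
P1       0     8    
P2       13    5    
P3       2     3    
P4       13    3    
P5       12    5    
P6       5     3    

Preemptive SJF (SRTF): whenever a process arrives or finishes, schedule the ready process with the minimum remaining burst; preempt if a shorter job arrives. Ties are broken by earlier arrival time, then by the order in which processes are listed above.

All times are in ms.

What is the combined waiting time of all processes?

41

Schedule: | P1 0-2 | P3 2-5 | P6 5-8 | P1 8-14 | P4 14-17 | P5 17-22 | P2 22-27 | P0 27-35 |
Completion: P0=35  P1=14  P2=27  P3=5  P4=17  P5=22  P6=8
Waiting = turnaround − burst: P0=20, P1=6, P2=9, P3=0, P4=1, P5=5, P6=0
Total waiting = 20 + 6 + 9 + 0 + 1 + 5 + 0 = 41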